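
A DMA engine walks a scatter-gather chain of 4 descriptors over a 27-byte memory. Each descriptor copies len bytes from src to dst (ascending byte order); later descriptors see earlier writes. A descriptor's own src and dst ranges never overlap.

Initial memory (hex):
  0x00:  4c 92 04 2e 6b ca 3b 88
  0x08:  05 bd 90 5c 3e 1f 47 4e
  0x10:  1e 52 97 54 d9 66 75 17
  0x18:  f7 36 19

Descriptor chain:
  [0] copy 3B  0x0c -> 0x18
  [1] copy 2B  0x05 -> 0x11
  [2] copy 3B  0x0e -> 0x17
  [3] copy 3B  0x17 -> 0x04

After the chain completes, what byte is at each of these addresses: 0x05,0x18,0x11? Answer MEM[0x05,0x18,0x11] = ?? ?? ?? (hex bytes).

MEM[0x05,0x18,0x11] = 4e 4e ca

[0] 0x0c->0x18 len=3 : 3e 1f 47
[1] 0x05->0x11 len=2 : ca 3b
[2] 0x0e->0x17 len=3 : 47 4e 1e
[3] 0x17->0x04 len=3 : 47 4e 1e
query mem[0x05]=0x4e, mem[0x18]=0x4e, mem[0x11]=0xca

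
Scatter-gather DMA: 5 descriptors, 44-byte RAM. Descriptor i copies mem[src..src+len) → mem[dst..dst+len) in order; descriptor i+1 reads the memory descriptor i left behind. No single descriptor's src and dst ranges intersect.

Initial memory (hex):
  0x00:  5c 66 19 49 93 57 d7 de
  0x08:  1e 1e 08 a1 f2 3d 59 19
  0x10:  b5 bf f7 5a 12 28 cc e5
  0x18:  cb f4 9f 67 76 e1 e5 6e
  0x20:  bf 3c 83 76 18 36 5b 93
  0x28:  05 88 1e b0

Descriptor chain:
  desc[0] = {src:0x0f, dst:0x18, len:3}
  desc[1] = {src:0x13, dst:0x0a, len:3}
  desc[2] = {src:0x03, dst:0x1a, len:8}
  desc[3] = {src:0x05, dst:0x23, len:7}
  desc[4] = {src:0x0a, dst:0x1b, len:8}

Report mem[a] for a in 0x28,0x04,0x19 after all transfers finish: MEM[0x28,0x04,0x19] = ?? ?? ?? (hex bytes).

MEM[0x28,0x04,0x19] = 5a 93 b5

D0: mem[0x18..0x1a] <- [19 b5 bf]
D1: mem[0x0a..0x0c] <- [5a 12 28]
D2: mem[0x1a..0x21] <- [49 93 57 d7 de 1e 1e 5a]
D3: mem[0x23..0x29] <- [57 d7 de 1e 1e 5a 12]
D4: mem[0x1b..0x22] <- [5a 12 28 3d 59 19 b5 bf]
query mem[0x28]=0x5a, mem[0x04]=0x93, mem[0x19]=0xb5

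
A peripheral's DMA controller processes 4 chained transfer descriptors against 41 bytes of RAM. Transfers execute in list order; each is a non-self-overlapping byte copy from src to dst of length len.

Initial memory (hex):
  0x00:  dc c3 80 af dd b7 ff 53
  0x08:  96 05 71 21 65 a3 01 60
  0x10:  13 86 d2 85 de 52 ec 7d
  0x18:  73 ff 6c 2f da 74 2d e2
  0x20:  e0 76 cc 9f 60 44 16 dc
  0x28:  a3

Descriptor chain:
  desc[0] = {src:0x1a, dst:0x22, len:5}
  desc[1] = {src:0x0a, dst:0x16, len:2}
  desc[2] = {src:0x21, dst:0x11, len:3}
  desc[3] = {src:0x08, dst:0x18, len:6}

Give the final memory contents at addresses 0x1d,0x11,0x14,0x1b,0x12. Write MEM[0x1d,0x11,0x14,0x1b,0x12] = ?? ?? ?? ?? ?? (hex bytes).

#0 dst[0x22+5] := {0x6c,0x2f,0xda,0x74,0x2d}
#1 dst[0x16+2] := {0x71,0x21}
#2 dst[0x11+3] := {0x76,0x6c,0x2f}
#3 dst[0x18+6] := {0x96,0x05,0x71,0x21,0x65,0xa3}
query mem[0x1d]=0xa3, mem[0x11]=0x76, mem[0x14]=0xde, mem[0x1b]=0x21, mem[0x12]=0x6c

MEM[0x1d,0x11,0x14,0x1b,0x12] = a3 76 de 21 6c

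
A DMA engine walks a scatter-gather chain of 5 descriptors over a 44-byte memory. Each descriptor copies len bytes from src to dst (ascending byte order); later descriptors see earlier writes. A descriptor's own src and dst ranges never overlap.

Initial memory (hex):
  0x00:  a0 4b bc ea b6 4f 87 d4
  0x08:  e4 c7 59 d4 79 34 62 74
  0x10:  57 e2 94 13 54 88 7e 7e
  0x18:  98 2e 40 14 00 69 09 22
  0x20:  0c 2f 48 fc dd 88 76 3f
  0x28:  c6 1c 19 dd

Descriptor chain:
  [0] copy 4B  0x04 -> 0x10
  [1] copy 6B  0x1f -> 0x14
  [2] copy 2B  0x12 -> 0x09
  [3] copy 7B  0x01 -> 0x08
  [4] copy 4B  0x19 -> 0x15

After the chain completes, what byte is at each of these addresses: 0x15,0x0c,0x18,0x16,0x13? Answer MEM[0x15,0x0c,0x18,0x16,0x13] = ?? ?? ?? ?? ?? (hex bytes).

#0 dst[0x10+4] := {0xb6,0x4f,0x87,0xd4}
#1 dst[0x14+6] := {0x22,0x0c,0x2f,0x48,0xfc,0xdd}
#2 dst[0x09+2] := {0x87,0xd4}
#3 dst[0x08+7] := {0x4b,0xbc,0xea,0xb6,0x4f,0x87,0xd4}
#4 dst[0x15+4] := {0xdd,0x40,0x14,0x00}
query mem[0x15]=0xdd, mem[0x0c]=0x4f, mem[0x18]=0x00, mem[0x16]=0x40, mem[0x13]=0xd4

MEM[0x15,0x0c,0x18,0x16,0x13] = dd 4f 00 40 d4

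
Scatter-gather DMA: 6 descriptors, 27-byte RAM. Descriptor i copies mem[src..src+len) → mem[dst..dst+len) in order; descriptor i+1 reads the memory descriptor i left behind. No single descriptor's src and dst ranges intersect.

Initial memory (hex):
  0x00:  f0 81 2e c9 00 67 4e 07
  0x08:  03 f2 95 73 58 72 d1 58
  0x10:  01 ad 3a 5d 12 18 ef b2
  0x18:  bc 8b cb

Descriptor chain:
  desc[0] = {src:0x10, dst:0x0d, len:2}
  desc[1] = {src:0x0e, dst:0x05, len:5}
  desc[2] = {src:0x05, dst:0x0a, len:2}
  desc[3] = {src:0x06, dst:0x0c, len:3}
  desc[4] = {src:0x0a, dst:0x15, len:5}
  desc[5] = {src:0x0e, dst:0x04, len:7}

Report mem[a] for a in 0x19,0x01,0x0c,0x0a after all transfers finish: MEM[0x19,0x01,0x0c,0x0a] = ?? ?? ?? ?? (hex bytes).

MEM[0x19,0x01,0x0c,0x0a] = ad 81 58 12

#0 dst[0x0d+2] := {0x01,0xad}
#1 dst[0x05+5] := {0xad,0x58,0x01,0xad,0x3a}
#2 dst[0x0a+2] := {0xad,0x58}
#3 dst[0x0c+3] := {0x58,0x01,0xad}
#4 dst[0x15+5] := {0xad,0x58,0x58,0x01,0xad}
#5 dst[0x04+7] := {0xad,0x58,0x01,0xad,0x3a,0x5d,0x12}
query mem[0x19]=0xad, mem[0x01]=0x81, mem[0x0c]=0x58, mem[0x0a]=0x12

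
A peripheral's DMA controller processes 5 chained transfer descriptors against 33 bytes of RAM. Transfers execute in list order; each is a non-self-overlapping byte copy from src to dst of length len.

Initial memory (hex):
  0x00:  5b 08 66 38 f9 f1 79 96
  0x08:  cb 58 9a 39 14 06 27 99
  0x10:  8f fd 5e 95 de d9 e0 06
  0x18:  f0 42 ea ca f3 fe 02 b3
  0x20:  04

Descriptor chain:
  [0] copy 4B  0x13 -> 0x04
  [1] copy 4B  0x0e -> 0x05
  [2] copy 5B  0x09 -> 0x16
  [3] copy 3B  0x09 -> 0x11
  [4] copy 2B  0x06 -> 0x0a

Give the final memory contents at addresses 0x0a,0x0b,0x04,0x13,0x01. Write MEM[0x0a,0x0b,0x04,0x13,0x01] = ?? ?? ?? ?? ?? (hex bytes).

#0 dst[0x04+4] := {0x95,0xde,0xd9,0xe0}
#1 dst[0x05+4] := {0x27,0x99,0x8f,0xfd}
#2 dst[0x16+5] := {0x58,0x9a,0x39,0x14,0x06}
#3 dst[0x11+3] := {0x58,0x9a,0x39}
#4 dst[0x0a+2] := {0x99,0x8f}
query mem[0x0a]=0x99, mem[0x0b]=0x8f, mem[0x04]=0x95, mem[0x13]=0x39, mem[0x01]=0x08

MEM[0x0a,0x0b,0x04,0x13,0x01] = 99 8f 95 39 08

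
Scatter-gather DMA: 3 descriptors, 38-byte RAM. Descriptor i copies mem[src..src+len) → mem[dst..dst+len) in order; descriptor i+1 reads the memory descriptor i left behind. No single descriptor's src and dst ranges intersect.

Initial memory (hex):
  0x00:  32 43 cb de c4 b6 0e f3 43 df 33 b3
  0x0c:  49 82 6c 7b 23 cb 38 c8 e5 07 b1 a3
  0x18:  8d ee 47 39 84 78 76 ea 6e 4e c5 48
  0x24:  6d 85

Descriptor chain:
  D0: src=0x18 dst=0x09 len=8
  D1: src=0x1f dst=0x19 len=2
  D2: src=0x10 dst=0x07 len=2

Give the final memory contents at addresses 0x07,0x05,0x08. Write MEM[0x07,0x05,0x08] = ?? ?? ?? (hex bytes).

MEM[0x07,0x05,0x08] = ea b6 cb

[0] 0x18->0x09 len=8 : 8d ee 47 39 84 78 76 ea
[1] 0x1f->0x19 len=2 : ea 6e
[2] 0x10->0x07 len=2 : ea cb
query mem[0x07]=0xea, mem[0x05]=0xb6, mem[0x08]=0xcb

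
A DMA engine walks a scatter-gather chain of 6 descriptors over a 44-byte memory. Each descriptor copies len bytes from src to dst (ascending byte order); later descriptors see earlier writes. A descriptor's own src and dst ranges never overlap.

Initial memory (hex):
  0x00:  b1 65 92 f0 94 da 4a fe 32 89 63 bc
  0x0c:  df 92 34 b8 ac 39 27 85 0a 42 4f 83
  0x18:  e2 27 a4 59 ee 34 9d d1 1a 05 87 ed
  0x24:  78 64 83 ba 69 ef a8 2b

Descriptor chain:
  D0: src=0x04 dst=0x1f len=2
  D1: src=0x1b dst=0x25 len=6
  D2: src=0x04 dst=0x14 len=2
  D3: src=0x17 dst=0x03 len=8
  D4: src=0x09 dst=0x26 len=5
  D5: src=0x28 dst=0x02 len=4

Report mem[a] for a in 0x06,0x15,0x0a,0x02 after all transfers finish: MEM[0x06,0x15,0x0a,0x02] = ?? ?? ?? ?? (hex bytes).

MEM[0x06,0x15,0x0a,0x02] = a4 da 9d bc

[0] 0x04->0x1f len=2 : 94 da
[1] 0x1b->0x25 len=6 : 59 ee 34 9d 94 da
[2] 0x04->0x14 len=2 : 94 da
[3] 0x17->0x03 len=8 : 83 e2 27 a4 59 ee 34 9d
[4] 0x09->0x26 len=5 : 34 9d bc df 92
[5] 0x28->0x02 len=4 : bc df 92 2b
query mem[0x06]=0xa4, mem[0x15]=0xda, mem[0x0a]=0x9d, mem[0x02]=0xbc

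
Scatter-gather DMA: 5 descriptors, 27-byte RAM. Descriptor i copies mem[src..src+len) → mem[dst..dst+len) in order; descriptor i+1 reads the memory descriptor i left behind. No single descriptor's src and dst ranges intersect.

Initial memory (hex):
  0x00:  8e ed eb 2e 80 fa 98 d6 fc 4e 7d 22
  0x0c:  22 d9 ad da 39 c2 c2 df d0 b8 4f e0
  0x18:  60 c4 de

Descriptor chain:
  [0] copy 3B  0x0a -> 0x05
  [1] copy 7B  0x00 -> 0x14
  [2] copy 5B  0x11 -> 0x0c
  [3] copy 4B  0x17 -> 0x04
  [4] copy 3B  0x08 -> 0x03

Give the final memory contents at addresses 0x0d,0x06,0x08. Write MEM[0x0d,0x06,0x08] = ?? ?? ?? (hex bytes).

MEM[0x0d,0x06,0x08] = c2 7d fc

#0 dst[0x05+3] := {0x7d,0x22,0x22}
#1 dst[0x14+7] := {0x8e,0xed,0xeb,0x2e,0x80,0x7d,0x22}
#2 dst[0x0c+5] := {0xc2,0xc2,0xdf,0x8e,0xed}
#3 dst[0x04+4] := {0x2e,0x80,0x7d,0x22}
#4 dst[0x03+3] := {0xfc,0x4e,0x7d}
query mem[0x0d]=0xc2, mem[0x06]=0x7d, mem[0x08]=0xfc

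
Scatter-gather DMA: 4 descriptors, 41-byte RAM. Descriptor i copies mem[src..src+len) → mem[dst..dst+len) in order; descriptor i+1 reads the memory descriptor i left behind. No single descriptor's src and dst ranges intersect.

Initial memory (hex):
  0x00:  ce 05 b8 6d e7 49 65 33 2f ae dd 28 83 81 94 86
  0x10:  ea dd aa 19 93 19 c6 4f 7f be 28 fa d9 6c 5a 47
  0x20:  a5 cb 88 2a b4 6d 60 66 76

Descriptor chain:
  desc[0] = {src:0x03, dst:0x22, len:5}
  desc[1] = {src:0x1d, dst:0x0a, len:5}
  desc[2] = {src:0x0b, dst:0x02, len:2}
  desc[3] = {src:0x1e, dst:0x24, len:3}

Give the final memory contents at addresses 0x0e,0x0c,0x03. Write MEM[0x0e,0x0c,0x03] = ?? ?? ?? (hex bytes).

[0] 0x03->0x22 len=5 : 6d e7 49 65 33
[1] 0x1d->0x0a len=5 : 6c 5a 47 a5 cb
[2] 0x0b->0x02 len=2 : 5a 47
[3] 0x1e->0x24 len=3 : 5a 47 a5
query mem[0x0e]=0xcb, mem[0x0c]=0x47, mem[0x03]=0x47

MEM[0x0e,0x0c,0x03] = cb 47 47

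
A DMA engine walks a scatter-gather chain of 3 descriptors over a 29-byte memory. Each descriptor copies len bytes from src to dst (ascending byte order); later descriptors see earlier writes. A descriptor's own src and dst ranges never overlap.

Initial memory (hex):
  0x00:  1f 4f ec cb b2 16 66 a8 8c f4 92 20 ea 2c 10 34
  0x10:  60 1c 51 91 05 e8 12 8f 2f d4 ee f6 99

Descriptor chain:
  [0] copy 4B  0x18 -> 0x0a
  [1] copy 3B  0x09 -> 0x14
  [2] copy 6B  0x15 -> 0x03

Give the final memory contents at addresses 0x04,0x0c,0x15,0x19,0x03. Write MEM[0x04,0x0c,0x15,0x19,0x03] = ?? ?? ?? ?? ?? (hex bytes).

#0 dst[0x0a+4] := {0x2f,0xd4,0xee,0xf6}
#1 dst[0x14+3] := {0xf4,0x2f,0xd4}
#2 dst[0x03+6] := {0x2f,0xd4,0x8f,0x2f,0xd4,0xee}
query mem[0x04]=0xd4, mem[0x0c]=0xee, mem[0x15]=0x2f, mem[0x19]=0xd4, mem[0x03]=0x2f

MEM[0x04,0x0c,0x15,0x19,0x03] = d4 ee 2f d4 2f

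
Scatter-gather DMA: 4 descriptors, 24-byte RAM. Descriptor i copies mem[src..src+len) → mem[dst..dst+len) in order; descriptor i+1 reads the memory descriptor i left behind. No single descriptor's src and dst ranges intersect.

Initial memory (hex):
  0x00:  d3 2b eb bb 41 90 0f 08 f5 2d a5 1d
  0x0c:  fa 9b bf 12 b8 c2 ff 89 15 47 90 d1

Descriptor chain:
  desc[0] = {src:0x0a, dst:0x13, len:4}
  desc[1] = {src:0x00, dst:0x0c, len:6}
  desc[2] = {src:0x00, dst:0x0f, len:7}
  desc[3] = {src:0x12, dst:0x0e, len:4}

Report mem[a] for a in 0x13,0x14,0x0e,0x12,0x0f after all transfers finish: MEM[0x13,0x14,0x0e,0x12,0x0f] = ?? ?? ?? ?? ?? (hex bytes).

  after D0: wrote 4B at 0x13 = a51dfa9b
  after D1: wrote 6B at 0x0c = d32bebbb4190
  after D2: wrote 7B at 0x0f = d32bebbb41900f
  after D3: wrote 4B at 0x0e = bb41900f
query mem[0x13]=0x41, mem[0x14]=0x90, mem[0x0e]=0xbb, mem[0x12]=0xbb, mem[0x0f]=0x41

MEM[0x13,0x14,0x0e,0x12,0x0f] = 41 90 bb bb 41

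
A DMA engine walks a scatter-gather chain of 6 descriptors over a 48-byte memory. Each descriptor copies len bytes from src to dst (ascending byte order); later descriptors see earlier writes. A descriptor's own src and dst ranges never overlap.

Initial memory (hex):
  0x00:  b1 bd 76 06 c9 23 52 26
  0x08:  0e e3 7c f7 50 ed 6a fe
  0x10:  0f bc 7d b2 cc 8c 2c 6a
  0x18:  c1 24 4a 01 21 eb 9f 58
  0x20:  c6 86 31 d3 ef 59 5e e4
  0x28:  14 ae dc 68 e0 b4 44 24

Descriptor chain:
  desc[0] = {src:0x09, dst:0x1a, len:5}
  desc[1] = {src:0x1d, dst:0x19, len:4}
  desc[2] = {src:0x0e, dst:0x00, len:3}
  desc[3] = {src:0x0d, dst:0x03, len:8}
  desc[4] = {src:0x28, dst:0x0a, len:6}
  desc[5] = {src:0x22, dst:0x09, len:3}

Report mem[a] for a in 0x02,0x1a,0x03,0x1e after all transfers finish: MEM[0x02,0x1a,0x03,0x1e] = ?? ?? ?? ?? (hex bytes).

MEM[0x02,0x1a,0x03,0x1e] = 0f ed ed ed

D0: mem[0x1a..0x1e] <- [e3 7c f7 50 ed]
D1: mem[0x19..0x1c] <- [50 ed 58 c6]
D2: mem[0x00..0x02] <- [6a fe 0f]
D3: mem[0x03..0x0a] <- [ed 6a fe 0f bc 7d b2 cc]
D4: mem[0x0a..0x0f] <- [14 ae dc 68 e0 b4]
D5: mem[0x09..0x0b] <- [31 d3 ef]
query mem[0x02]=0x0f, mem[0x1a]=0xed, mem[0x03]=0xed, mem[0x1e]=0xed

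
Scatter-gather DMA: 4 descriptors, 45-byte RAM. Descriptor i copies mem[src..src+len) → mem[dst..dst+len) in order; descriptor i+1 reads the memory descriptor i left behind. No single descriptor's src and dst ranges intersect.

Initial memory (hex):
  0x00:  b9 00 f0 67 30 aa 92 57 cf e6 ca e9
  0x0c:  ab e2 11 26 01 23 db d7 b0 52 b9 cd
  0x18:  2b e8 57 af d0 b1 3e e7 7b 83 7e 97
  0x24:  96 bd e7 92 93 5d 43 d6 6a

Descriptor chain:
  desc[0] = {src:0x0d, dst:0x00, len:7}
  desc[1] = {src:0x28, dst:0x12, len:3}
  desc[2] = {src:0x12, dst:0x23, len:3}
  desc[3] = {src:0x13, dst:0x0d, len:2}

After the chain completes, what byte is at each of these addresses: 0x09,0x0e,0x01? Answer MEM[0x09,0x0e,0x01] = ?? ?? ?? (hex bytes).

[0] 0x0d->0x00 len=7 : e2 11 26 01 23 db d7
[1] 0x28->0x12 len=3 : 93 5d 43
[2] 0x12->0x23 len=3 : 93 5d 43
[3] 0x13->0x0d len=2 : 5d 43
query mem[0x09]=0xe6, mem[0x0e]=0x43, mem[0x01]=0x11

MEM[0x09,0x0e,0x01] = e6 43 11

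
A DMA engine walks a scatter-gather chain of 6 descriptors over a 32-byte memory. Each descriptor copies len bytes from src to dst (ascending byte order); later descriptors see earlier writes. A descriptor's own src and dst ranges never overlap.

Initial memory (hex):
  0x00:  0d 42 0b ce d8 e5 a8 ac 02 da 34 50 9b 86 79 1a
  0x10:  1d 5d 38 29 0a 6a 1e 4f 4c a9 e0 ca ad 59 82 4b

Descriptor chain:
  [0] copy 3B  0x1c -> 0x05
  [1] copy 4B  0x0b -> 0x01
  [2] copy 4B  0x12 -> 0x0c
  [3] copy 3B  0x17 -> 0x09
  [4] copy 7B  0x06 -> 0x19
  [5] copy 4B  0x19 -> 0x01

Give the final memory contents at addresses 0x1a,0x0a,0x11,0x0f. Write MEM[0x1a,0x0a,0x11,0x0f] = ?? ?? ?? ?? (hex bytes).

#0 dst[0x05+3] := {0xad,0x59,0x82}
#1 dst[0x01+4] := {0x50,0x9b,0x86,0x79}
#2 dst[0x0c+4] := {0x38,0x29,0x0a,0x6a}
#3 dst[0x09+3] := {0x4f,0x4c,0xa9}
#4 dst[0x19+7] := {0x59,0x82,0x02,0x4f,0x4c,0xa9,0x38}
#5 dst[0x01+4] := {0x59,0x82,0x02,0x4f}
query mem[0x1a]=0x82, mem[0x0a]=0x4c, mem[0x11]=0x5d, mem[0x0f]=0x6a

MEM[0x1a,0x0a,0x11,0x0f] = 82 4c 5d 6a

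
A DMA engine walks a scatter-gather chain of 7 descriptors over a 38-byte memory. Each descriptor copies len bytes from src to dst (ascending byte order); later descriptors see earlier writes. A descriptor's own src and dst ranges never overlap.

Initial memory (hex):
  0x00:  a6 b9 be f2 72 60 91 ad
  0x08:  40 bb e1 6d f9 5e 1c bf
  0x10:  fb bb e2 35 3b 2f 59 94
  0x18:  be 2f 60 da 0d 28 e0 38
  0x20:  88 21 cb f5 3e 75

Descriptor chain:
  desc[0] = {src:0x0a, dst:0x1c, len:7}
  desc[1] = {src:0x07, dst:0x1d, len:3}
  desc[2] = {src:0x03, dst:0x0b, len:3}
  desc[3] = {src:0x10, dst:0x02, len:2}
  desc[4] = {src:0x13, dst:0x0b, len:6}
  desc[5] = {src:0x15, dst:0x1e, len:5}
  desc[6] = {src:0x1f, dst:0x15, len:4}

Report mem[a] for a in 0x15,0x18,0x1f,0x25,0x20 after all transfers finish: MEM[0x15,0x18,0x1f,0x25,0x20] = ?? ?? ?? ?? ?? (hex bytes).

MEM[0x15,0x18,0x1f,0x25,0x20] = 59 2f 59 75 94

[0] 0x0a->0x1c len=7 : e1 6d f9 5e 1c bf fb
[1] 0x07->0x1d len=3 : ad 40 bb
[2] 0x03->0x0b len=3 : f2 72 60
[3] 0x10->0x02 len=2 : fb bb
[4] 0x13->0x0b len=6 : 35 3b 2f 59 94 be
[5] 0x15->0x1e len=5 : 2f 59 94 be 2f
[6] 0x1f->0x15 len=4 : 59 94 be 2f
query mem[0x15]=0x59, mem[0x18]=0x2f, mem[0x1f]=0x59, mem[0x25]=0x75, mem[0x20]=0x94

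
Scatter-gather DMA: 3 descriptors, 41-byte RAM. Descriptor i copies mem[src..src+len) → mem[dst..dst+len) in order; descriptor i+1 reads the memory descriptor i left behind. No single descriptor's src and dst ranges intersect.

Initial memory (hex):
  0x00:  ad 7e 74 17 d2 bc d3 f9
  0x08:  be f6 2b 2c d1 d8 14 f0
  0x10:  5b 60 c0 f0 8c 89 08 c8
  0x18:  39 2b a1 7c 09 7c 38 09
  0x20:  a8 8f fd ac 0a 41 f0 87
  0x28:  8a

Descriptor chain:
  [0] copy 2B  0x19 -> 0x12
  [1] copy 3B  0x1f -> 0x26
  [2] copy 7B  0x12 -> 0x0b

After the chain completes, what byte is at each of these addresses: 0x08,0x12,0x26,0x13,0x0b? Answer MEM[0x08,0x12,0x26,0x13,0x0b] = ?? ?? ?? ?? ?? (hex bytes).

#0 dst[0x12+2] := {0x2b,0xa1}
#1 dst[0x26+3] := {0x09,0xa8,0x8f}
#2 dst[0x0b+7] := {0x2b,0xa1,0x8c,0x89,0x08,0xc8,0x39}
query mem[0x08]=0xbe, mem[0x12]=0x2b, mem[0x26]=0x09, mem[0x13]=0xa1, mem[0x0b]=0x2b

MEM[0x08,0x12,0x26,0x13,0x0b] = be 2b 09 a1 2b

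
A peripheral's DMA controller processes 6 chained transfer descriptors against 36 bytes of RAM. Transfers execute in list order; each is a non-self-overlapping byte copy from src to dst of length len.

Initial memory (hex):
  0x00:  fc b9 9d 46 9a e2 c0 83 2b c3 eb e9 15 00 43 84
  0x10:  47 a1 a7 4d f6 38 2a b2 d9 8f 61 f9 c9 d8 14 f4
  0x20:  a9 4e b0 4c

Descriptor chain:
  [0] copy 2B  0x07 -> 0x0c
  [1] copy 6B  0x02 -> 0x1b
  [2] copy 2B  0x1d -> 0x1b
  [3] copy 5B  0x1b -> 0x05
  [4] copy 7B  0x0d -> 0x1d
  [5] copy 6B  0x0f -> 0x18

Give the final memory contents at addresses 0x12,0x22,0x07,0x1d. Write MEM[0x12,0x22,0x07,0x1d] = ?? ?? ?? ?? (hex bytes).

MEM[0x12,0x22,0x07,0x1d] = a7 a7 9a f6

  after D0: wrote 2B at 0x0c = 832b
  after D1: wrote 6B at 0x1b = 9d469ae2c083
  after D2: wrote 2B at 0x1b = 9ae2
  after D3: wrote 5B at 0x05 = 9ae29ae2c0
  after D4: wrote 7B at 0x1d = 2b438447a1a74d
  after D5: wrote 6B at 0x18 = 8447a1a74df6
query mem[0x12]=0xa7, mem[0x22]=0xa7, mem[0x07]=0x9a, mem[0x1d]=0xf6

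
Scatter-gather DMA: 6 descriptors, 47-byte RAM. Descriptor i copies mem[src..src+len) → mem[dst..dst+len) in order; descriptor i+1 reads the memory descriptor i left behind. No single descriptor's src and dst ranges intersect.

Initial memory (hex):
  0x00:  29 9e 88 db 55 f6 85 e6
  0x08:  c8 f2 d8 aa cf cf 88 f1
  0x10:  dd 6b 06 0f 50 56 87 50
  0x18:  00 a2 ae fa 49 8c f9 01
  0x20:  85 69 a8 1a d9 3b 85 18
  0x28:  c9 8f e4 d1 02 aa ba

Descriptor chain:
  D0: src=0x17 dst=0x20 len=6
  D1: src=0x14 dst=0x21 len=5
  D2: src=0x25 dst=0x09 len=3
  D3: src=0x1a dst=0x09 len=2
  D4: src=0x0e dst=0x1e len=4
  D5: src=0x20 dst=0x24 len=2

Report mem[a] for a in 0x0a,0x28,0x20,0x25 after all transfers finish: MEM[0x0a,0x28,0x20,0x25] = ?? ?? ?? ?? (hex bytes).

[0] 0x17->0x20 len=6 : 50 00 a2 ae fa 49
[1] 0x14->0x21 len=5 : 50 56 87 50 00
[2] 0x25->0x09 len=3 : 00 85 18
[3] 0x1a->0x09 len=2 : ae fa
[4] 0x0e->0x1e len=4 : 88 f1 dd 6b
[5] 0x20->0x24 len=2 : dd 6b
query mem[0x0a]=0xfa, mem[0x28]=0xc9, mem[0x20]=0xdd, mem[0x25]=0x6b

MEM[0x0a,0x28,0x20,0x25] = fa c9 dd 6b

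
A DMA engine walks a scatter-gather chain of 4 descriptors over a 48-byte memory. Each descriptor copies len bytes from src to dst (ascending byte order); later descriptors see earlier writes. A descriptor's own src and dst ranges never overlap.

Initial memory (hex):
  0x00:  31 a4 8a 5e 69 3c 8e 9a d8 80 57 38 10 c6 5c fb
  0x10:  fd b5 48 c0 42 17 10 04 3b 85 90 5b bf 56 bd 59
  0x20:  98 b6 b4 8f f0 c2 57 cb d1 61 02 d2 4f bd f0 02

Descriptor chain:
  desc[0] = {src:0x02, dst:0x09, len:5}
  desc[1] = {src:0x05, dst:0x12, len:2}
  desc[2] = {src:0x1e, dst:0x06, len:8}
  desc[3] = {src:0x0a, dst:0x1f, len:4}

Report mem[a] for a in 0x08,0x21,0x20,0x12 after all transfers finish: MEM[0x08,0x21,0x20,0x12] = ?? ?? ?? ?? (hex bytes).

D0: mem[0x09..0x0d] <- [8a 5e 69 3c 8e]
D1: mem[0x12..0x13] <- [3c 8e]
D2: mem[0x06..0x0d] <- [bd 59 98 b6 b4 8f f0 c2]
D3: mem[0x1f..0x22] <- [b4 8f f0 c2]
query mem[0x08]=0x98, mem[0x21]=0xf0, mem[0x20]=0x8f, mem[0x12]=0x3c

MEM[0x08,0x21,0x20,0x12] = 98 f0 8f 3c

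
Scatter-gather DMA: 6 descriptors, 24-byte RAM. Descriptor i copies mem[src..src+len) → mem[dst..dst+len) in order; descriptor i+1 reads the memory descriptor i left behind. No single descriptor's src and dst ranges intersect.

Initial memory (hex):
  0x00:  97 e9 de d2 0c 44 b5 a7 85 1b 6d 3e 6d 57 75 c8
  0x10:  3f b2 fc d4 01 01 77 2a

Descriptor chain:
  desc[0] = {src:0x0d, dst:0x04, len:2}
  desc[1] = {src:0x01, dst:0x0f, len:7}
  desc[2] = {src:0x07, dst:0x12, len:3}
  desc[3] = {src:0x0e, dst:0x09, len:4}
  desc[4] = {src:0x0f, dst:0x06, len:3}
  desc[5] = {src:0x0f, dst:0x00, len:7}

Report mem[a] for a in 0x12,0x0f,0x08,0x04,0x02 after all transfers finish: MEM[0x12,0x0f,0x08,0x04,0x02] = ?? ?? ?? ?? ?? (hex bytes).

MEM[0x12,0x0f,0x08,0x04,0x02] = a7 e9 d2 85 d2

#0 dst[0x04+2] := {0x57,0x75}
#1 dst[0x0f+7] := {0xe9,0xde,0xd2,0x57,0x75,0xb5,0xa7}
#2 dst[0x12+3] := {0xa7,0x85,0x1b}
#3 dst[0x09+4] := {0x75,0xe9,0xde,0xd2}
#4 dst[0x06+3] := {0xe9,0xde,0xd2}
#5 dst[0x00+7] := {0xe9,0xde,0xd2,0xa7,0x85,0x1b,0xa7}
query mem[0x12]=0xa7, mem[0x0f]=0xe9, mem[0x08]=0xd2, mem[0x04]=0x85, mem[0x02]=0xd2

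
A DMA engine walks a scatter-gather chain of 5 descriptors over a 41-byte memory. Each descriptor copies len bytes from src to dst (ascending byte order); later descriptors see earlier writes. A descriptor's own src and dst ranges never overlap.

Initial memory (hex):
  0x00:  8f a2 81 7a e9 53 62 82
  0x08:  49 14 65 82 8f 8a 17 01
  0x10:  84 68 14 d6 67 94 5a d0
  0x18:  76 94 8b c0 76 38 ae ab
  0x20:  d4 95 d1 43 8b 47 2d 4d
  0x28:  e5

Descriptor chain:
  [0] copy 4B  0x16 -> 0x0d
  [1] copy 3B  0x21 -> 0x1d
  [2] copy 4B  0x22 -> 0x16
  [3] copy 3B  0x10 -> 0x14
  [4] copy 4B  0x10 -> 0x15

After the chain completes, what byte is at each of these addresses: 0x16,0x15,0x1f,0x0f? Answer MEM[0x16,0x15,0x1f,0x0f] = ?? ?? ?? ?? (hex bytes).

  after D0: wrote 4B at 0x0d = 5ad07694
  after D1: wrote 3B at 0x1d = 95d143
  after D2: wrote 4B at 0x16 = d1438b47
  after D3: wrote 3B at 0x14 = 946814
  after D4: wrote 4B at 0x15 = 946814d6
query mem[0x16]=0x68, mem[0x15]=0x94, mem[0x1f]=0x43, mem[0x0f]=0x76

MEM[0x16,0x15,0x1f,0x0f] = 68 94 43 76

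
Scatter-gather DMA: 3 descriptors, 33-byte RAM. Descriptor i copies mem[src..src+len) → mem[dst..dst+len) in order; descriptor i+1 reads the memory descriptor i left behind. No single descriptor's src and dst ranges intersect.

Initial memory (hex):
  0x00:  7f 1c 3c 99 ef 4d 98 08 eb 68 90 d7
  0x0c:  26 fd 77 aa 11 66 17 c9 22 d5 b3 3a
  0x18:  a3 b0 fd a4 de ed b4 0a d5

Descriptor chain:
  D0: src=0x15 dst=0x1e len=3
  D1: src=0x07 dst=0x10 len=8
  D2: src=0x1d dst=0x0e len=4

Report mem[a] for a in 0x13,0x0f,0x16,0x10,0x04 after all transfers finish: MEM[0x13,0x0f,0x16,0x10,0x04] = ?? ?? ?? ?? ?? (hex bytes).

MEM[0x13,0x0f,0x16,0x10,0x04] = 90 d5 fd b3 ef

#0 dst[0x1e+3] := {0xd5,0xb3,0x3a}
#1 dst[0x10+8] := {0x08,0xeb,0x68,0x90,0xd7,0x26,0xfd,0x77}
#2 dst[0x0e+4] := {0xed,0xd5,0xb3,0x3a}
query mem[0x13]=0x90, mem[0x0f]=0xd5, mem[0x16]=0xfd, mem[0x10]=0xb3, mem[0x04]=0xef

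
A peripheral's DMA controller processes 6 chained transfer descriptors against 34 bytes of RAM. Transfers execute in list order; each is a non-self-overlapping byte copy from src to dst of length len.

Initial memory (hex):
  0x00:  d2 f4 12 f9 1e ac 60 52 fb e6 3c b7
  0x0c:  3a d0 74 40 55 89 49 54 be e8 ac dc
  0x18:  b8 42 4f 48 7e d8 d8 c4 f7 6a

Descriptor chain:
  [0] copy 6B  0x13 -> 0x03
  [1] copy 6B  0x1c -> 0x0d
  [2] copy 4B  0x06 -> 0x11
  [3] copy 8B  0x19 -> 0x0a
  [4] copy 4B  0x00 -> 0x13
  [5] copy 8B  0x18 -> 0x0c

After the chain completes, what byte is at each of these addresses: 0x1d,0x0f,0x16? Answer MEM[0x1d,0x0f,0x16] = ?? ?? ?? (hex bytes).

  after D0: wrote 6B at 0x03 = 54bee8acdcb8
  after D1: wrote 6B at 0x0d = 7ed8d8c4f76a
  after D2: wrote 4B at 0x11 = acdcb8e6
  after D3: wrote 8B at 0x0a = 424f487ed8d8c4f7
  after D4: wrote 4B at 0x13 = d2f41254
  after D5: wrote 8B at 0x0c = b8424f487ed8d8c4
query mem[0x1d]=0xd8, mem[0x0f]=0x48, mem[0x16]=0x54

MEM[0x1d,0x0f,0x16] = d8 48 54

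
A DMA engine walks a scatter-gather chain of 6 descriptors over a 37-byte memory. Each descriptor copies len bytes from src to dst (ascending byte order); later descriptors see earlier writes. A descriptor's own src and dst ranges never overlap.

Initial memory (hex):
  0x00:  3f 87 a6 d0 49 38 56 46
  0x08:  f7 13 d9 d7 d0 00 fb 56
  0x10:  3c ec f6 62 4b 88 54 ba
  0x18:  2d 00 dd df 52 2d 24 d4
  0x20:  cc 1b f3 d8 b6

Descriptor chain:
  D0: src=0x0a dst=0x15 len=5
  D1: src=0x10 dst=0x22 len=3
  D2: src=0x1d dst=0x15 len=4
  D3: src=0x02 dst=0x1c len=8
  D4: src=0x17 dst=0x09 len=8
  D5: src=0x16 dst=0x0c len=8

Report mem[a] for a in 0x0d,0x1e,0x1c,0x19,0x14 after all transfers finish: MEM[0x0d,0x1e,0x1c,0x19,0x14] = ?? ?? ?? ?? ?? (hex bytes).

#0 dst[0x15+5] := {0xd9,0xd7,0xd0,0x00,0xfb}
#1 dst[0x22+3] := {0x3c,0xec,0xf6}
#2 dst[0x15+4] := {0x2d,0x24,0xd4,0xcc}
#3 dst[0x1c+8] := {0xa6,0xd0,0x49,0x38,0x56,0x46,0xf7,0x13}
#4 dst[0x09+8] := {0xd4,0xcc,0xfb,0xdd,0xdf,0xa6,0xd0,0x49}
#5 dst[0x0c+8] := {0x24,0xd4,0xcc,0xfb,0xdd,0xdf,0xa6,0xd0}
query mem[0x0d]=0xd4, mem[0x1e]=0x49, mem[0x1c]=0xa6, mem[0x19]=0xfb, mem[0x14]=0x4b

MEM[0x0d,0x1e,0x1c,0x19,0x14] = d4 49 a6 fb 4b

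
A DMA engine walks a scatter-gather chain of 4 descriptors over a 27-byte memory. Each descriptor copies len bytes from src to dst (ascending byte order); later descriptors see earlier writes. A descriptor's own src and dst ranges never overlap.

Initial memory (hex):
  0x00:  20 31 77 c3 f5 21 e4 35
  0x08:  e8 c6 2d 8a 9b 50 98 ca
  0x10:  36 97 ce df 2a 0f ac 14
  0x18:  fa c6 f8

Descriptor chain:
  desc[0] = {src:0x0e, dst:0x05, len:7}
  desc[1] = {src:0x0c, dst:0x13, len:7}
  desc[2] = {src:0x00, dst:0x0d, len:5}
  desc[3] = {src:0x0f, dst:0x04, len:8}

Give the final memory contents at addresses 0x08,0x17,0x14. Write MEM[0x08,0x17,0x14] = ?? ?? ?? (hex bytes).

MEM[0x08,0x17,0x14] = 9b 36 50

#0 dst[0x05+7] := {0x98,0xca,0x36,0x97,0xce,0xdf,0x2a}
#1 dst[0x13+7] := {0x9b,0x50,0x98,0xca,0x36,0x97,0xce}
#2 dst[0x0d+5] := {0x20,0x31,0x77,0xc3,0xf5}
#3 dst[0x04+8] := {0x77,0xc3,0xf5,0xce,0x9b,0x50,0x98,0xca}
query mem[0x08]=0x9b, mem[0x17]=0x36, mem[0x14]=0x50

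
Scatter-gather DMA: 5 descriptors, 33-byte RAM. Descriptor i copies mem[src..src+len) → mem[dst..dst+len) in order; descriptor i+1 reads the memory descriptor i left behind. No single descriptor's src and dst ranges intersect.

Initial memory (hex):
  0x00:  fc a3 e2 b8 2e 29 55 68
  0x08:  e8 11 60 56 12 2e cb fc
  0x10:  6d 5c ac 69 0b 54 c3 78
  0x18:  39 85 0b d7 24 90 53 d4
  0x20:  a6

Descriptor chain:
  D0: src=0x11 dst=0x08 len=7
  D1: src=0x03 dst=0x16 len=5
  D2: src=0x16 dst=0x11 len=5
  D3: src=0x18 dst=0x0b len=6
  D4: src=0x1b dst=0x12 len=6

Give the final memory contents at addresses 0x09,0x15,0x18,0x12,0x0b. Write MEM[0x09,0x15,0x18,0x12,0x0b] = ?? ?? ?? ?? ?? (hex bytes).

  after D0: wrote 7B at 0x08 = 5cac690b54c378
  after D1: wrote 5B at 0x16 = b82e295568
  after D2: wrote 5B at 0x11 = b82e295568
  after D3: wrote 6B at 0x0b = 295568d72490
  after D4: wrote 6B at 0x12 = d7249053d4a6
query mem[0x09]=0xac, mem[0x15]=0x53, mem[0x18]=0x29, mem[0x12]=0xd7, mem[0x0b]=0x29

MEM[0x09,0x15,0x18,0x12,0x0b] = ac 53 29 d7 29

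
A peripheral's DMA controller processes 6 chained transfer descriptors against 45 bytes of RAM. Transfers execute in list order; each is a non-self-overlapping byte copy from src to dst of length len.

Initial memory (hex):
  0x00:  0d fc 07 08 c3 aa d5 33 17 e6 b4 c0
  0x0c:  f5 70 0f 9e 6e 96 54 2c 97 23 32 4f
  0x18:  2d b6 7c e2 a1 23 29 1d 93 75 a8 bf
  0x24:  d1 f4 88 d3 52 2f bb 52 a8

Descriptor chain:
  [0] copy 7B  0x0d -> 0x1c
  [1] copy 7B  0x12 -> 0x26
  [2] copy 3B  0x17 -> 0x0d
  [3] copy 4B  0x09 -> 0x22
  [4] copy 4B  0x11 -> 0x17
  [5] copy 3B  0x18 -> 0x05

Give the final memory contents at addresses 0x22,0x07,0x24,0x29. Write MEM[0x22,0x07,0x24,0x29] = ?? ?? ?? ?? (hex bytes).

D0: mem[0x1c..0x22] <- [70 0f 9e 6e 96 54 2c]
D1: mem[0x26..0x2c] <- [54 2c 97 23 32 4f 2d]
D2: mem[0x0d..0x0f] <- [4f 2d b6]
D3: mem[0x22..0x25] <- [e6 b4 c0 f5]
D4: mem[0x17..0x1a] <- [96 54 2c 97]
D5: mem[0x05..0x07] <- [54 2c 97]
query mem[0x22]=0xe6, mem[0x07]=0x97, mem[0x24]=0xc0, mem[0x29]=0x23

MEM[0x22,0x07,0x24,0x29] = e6 97 c0 23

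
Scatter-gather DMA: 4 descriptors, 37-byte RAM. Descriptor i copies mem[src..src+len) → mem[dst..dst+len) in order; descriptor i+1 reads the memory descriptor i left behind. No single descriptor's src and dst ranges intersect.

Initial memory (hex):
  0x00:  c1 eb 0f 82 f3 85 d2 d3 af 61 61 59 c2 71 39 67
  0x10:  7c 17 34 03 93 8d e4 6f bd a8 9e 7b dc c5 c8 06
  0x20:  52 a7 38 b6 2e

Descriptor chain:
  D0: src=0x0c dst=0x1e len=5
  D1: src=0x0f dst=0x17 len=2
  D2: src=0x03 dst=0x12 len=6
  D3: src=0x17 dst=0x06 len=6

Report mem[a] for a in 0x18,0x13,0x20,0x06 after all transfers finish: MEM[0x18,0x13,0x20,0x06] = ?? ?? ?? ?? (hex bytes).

MEM[0x18,0x13,0x20,0x06] = 7c f3 39 af

[0] 0x0c->0x1e len=5 : c2 71 39 67 7c
[1] 0x0f->0x17 len=2 : 67 7c
[2] 0x03->0x12 len=6 : 82 f3 85 d2 d3 af
[3] 0x17->0x06 len=6 : af 7c a8 9e 7b dc
query mem[0x18]=0x7c, mem[0x13]=0xf3, mem[0x20]=0x39, mem[0x06]=0xaf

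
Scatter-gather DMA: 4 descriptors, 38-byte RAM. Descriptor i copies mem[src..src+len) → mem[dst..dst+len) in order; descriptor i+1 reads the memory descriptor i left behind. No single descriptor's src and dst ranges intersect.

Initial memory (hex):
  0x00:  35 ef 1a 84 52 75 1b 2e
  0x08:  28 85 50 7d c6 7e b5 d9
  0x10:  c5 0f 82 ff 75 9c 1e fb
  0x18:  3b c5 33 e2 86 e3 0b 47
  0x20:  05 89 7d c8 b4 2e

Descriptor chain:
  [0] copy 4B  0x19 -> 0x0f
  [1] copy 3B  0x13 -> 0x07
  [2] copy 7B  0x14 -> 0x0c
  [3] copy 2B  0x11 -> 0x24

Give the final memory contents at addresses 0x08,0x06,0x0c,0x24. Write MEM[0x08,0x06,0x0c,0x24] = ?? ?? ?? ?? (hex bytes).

MEM[0x08,0x06,0x0c,0x24] = 75 1b 75 c5

D0: mem[0x0f..0x12] <- [c5 33 e2 86]
D1: mem[0x07..0x09] <- [ff 75 9c]
D2: mem[0x0c..0x12] <- [75 9c 1e fb 3b c5 33]
D3: mem[0x24..0x25] <- [c5 33]
query mem[0x08]=0x75, mem[0x06]=0x1b, mem[0x0c]=0x75, mem[0x24]=0xc5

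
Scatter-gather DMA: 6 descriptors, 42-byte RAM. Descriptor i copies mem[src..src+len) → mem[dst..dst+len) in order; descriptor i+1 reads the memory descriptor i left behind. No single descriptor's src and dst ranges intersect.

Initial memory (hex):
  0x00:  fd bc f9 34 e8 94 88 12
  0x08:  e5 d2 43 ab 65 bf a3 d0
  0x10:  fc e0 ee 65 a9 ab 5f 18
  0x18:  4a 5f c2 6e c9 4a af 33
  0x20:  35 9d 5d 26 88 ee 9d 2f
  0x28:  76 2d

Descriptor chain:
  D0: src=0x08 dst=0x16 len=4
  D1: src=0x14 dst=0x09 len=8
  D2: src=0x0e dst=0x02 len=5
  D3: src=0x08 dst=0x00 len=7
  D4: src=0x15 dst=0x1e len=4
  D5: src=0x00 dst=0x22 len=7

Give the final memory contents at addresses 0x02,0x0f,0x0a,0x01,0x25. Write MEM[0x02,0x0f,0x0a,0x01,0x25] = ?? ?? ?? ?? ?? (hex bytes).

[0] 0x08->0x16 len=4 : e5 d2 43 ab
[1] 0x14->0x09 len=8 : a9 ab e5 d2 43 ab c2 6e
[2] 0x0e->0x02 len=5 : ab c2 6e e0 ee
[3] 0x08->0x00 len=7 : e5 a9 ab e5 d2 43 ab
[4] 0x15->0x1e len=4 : ab e5 d2 43
[5] 0x00->0x22 len=7 : e5 a9 ab e5 d2 43 ab
query mem[0x02]=0xab, mem[0x0f]=0xc2, mem[0x0a]=0xab, mem[0x01]=0xa9, mem[0x25]=0xe5

MEM[0x02,0x0f,0x0a,0x01,0x25] = ab c2 ab a9 e5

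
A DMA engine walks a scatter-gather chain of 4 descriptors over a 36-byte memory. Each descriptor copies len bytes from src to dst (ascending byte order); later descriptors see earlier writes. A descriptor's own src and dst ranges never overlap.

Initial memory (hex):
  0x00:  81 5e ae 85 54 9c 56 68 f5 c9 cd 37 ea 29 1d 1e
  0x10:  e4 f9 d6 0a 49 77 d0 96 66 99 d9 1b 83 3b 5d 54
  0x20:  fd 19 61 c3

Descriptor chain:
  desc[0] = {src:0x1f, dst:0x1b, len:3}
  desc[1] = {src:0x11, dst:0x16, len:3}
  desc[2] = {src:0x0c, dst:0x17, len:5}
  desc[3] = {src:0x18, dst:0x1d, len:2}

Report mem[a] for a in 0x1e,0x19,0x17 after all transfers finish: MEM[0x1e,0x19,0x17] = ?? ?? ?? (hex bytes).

MEM[0x1e,0x19,0x17] = 1d 1d ea

#0 dst[0x1b+3] := {0x54,0xfd,0x19}
#1 dst[0x16+3] := {0xf9,0xd6,0x0a}
#2 dst[0x17+5] := {0xea,0x29,0x1d,0x1e,0xe4}
#3 dst[0x1d+2] := {0x29,0x1d}
query mem[0x1e]=0x1d, mem[0x19]=0x1d, mem[0x17]=0xea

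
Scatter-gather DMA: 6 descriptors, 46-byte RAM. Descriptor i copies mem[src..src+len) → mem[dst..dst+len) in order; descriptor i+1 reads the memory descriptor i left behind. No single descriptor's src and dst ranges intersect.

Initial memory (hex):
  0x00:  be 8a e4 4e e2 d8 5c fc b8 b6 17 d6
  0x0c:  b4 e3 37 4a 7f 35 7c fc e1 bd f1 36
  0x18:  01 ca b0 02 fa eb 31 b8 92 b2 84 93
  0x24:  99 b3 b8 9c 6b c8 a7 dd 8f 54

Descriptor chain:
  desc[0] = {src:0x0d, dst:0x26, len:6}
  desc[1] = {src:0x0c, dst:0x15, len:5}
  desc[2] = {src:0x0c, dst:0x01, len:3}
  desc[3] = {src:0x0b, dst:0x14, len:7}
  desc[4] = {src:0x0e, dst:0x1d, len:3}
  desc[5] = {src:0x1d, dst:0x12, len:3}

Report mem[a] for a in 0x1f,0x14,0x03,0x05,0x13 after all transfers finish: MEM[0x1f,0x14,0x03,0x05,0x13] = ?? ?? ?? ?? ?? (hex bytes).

  after D0: wrote 6B at 0x26 = e3374a7f357c
  after D1: wrote 5B at 0x15 = b4e3374a7f
  after D2: wrote 3B at 0x01 = b4e337
  after D3: wrote 7B at 0x14 = d6b4e3374a7f35
  after D4: wrote 3B at 0x1d = 374a7f
  after D5: wrote 3B at 0x12 = 374a7f
query mem[0x1f]=0x7f, mem[0x14]=0x7f, mem[0x03]=0x37, mem[0x05]=0xd8, mem[0x13]=0x4a

MEM[0x1f,0x14,0x03,0x05,0x13] = 7f 7f 37 d8 4a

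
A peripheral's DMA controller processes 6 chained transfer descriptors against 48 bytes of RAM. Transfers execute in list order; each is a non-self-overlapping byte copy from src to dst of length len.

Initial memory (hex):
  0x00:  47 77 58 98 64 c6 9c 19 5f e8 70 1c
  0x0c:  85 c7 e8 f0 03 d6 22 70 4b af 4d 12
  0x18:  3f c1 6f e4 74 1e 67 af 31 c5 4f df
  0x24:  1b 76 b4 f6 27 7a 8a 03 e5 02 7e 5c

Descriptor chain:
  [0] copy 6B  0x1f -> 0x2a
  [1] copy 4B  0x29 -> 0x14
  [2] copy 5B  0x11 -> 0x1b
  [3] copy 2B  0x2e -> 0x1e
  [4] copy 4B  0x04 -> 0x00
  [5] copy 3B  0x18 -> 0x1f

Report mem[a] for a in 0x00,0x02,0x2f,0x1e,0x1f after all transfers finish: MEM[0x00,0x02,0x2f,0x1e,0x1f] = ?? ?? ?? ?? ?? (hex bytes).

MEM[0x00,0x02,0x2f,0x1e,0x1f] = 64 9c 1b df 3f

D0: mem[0x2a..0x2f] <- [af 31 c5 4f df 1b]
D1: mem[0x14..0x17] <- [7a af 31 c5]
D2: mem[0x1b..0x1f] <- [d6 22 70 7a af]
D3: mem[0x1e..0x1f] <- [df 1b]
D4: mem[0x00..0x03] <- [64 c6 9c 19]
D5: mem[0x1f..0x21] <- [3f c1 6f]
query mem[0x00]=0x64, mem[0x02]=0x9c, mem[0x2f]=0x1b, mem[0x1e]=0xdf, mem[0x1f]=0x3f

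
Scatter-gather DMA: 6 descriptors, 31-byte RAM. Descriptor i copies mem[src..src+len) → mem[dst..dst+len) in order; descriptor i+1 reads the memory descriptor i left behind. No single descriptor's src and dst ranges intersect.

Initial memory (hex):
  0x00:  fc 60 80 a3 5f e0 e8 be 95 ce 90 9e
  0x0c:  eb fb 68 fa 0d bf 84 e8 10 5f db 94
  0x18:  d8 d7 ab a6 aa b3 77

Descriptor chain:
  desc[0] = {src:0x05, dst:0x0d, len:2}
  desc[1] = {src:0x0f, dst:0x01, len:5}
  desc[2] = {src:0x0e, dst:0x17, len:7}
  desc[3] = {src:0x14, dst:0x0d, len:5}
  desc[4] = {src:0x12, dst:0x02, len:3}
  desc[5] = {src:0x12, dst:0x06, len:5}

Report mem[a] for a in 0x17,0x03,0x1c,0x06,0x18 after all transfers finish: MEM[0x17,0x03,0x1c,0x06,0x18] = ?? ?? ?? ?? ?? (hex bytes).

MEM[0x17,0x03,0x1c,0x06,0x18] = e8 e8 e8 84 fa

D0: mem[0x0d..0x0e] <- [e0 e8]
D1: mem[0x01..0x05] <- [fa 0d bf 84 e8]
D2: mem[0x17..0x1d] <- [e8 fa 0d bf 84 e8 10]
D3: mem[0x0d..0x11] <- [10 5f db e8 fa]
D4: mem[0x02..0x04] <- [84 e8 10]
D5: mem[0x06..0x0a] <- [84 e8 10 5f db]
query mem[0x17]=0xe8, mem[0x03]=0xe8, mem[0x1c]=0xe8, mem[0x06]=0x84, mem[0x18]=0xfa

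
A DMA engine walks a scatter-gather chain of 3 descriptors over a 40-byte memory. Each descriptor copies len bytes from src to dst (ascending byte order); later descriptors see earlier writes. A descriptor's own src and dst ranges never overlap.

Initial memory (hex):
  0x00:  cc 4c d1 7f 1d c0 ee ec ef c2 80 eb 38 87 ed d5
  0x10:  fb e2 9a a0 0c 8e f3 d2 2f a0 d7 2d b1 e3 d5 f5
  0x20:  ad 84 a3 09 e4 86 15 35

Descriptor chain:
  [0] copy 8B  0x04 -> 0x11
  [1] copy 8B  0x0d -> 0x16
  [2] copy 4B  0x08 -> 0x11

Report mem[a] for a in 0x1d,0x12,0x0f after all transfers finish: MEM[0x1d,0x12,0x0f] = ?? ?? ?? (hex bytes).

  after D0: wrote 8B at 0x11 = 1dc0eeecefc280eb
  after D1: wrote 8B at 0x16 = 87edd5fb1dc0eeec
  after D2: wrote 4B at 0x11 = efc280eb
query mem[0x1d]=0xec, mem[0x12]=0xc2, mem[0x0f]=0xd5

MEM[0x1d,0x12,0x0f] = ec c2 d5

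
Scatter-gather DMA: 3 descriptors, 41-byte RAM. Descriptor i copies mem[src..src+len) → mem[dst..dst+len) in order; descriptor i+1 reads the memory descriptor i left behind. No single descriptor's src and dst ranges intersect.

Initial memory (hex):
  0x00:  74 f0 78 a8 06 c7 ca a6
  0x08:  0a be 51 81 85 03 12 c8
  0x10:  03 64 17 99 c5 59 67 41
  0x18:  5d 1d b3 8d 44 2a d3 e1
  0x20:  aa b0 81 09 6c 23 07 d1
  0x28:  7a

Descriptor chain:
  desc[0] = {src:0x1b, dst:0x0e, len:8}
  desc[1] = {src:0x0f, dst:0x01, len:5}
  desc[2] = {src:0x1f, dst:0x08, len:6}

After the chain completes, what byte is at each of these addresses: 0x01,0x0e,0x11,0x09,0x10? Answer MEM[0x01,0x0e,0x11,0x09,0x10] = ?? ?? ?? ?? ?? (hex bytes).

MEM[0x01,0x0e,0x11,0x09,0x10] = 44 8d d3 aa 2a

  after D0: wrote 8B at 0x0e = 8d442ad3e1aab081
  after D1: wrote 5B at 0x01 = 442ad3e1aa
  after D2: wrote 6B at 0x08 = e1aab081096c
query mem[0x01]=0x44, mem[0x0e]=0x8d, mem[0x11]=0xd3, mem[0x09]=0xaa, mem[0x10]=0x2a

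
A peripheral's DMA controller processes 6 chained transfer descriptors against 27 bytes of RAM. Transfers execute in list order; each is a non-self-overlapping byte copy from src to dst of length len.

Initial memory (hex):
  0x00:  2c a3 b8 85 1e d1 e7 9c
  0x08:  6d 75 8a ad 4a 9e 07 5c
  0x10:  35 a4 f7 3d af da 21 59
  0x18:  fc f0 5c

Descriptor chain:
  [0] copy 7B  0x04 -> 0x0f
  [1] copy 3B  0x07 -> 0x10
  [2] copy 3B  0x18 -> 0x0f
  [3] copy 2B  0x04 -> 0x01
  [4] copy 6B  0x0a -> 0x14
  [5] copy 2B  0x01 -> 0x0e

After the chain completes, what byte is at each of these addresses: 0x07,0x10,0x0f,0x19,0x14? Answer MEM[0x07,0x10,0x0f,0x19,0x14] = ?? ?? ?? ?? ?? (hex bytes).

  after D0: wrote 7B at 0x0f = 1ed1e79c6d758a
  after D1: wrote 3B at 0x10 = 9c6d75
  after D2: wrote 3B at 0x0f = fcf05c
  after D3: wrote 2B at 0x01 = 1ed1
  after D4: wrote 6B at 0x14 = 8aad4a9e07fc
  after D5: wrote 2B at 0x0e = 1ed1
query mem[0x07]=0x9c, mem[0x10]=0xf0, mem[0x0f]=0xd1, mem[0x19]=0xfc, mem[0x14]=0x8a

MEM[0x07,0x10,0x0f,0x19,0x14] = 9c f0 d1 fc 8a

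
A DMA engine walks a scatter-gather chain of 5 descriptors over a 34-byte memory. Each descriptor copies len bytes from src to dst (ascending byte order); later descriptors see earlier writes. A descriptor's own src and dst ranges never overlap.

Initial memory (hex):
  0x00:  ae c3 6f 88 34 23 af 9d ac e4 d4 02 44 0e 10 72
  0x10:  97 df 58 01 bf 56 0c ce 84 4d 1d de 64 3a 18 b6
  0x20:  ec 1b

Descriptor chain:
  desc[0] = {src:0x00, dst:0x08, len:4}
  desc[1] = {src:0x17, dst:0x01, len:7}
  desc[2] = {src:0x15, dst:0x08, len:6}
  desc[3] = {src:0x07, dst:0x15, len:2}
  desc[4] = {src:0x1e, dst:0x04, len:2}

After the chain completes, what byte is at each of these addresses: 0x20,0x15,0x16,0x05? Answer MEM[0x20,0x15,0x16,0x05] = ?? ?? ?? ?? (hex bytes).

  after D0: wrote 4B at 0x08 = aec36f88
  after D1: wrote 7B at 0x01 = ce844d1dde643a
  after D2: wrote 6B at 0x08 = 560cce844d1d
  after D3: wrote 2B at 0x15 = 3a56
  after D4: wrote 2B at 0x04 = 18b6
query mem[0x20]=0xec, mem[0x15]=0x3a, mem[0x16]=0x56, mem[0x05]=0xb6

MEM[0x20,0x15,0x16,0x05] = ec 3a 56 b6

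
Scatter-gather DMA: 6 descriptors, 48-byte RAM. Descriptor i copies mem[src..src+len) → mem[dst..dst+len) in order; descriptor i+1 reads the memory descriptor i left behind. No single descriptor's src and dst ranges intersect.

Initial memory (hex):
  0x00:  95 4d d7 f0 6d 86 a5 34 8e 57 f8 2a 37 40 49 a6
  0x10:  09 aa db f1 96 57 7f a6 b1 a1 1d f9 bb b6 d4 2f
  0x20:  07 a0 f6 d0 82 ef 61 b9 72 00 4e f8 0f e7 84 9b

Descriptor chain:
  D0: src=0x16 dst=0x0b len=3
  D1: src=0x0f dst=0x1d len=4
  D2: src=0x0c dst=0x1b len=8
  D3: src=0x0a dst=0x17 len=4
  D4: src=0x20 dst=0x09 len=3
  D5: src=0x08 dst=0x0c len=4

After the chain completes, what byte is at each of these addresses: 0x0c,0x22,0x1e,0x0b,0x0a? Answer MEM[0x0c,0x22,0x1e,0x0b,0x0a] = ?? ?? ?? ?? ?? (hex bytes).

#0 dst[0x0b+3] := {0x7f,0xa6,0xb1}
#1 dst[0x1d+4] := {0xa6,0x09,0xaa,0xdb}
#2 dst[0x1b+8] := {0xa6,0xb1,0x49,0xa6,0x09,0xaa,0xdb,0xf1}
#3 dst[0x17+4] := {0xf8,0x7f,0xa6,0xb1}
#4 dst[0x09+3] := {0xaa,0xdb,0xf1}
#5 dst[0x0c+4] := {0x8e,0xaa,0xdb,0xf1}
query mem[0x0c]=0x8e, mem[0x22]=0xf1, mem[0x1e]=0xa6, mem[0x0b]=0xf1, mem[0x0a]=0xdb

MEM[0x0c,0x22,0x1e,0x0b,0x0a] = 8e f1 a6 f1 db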